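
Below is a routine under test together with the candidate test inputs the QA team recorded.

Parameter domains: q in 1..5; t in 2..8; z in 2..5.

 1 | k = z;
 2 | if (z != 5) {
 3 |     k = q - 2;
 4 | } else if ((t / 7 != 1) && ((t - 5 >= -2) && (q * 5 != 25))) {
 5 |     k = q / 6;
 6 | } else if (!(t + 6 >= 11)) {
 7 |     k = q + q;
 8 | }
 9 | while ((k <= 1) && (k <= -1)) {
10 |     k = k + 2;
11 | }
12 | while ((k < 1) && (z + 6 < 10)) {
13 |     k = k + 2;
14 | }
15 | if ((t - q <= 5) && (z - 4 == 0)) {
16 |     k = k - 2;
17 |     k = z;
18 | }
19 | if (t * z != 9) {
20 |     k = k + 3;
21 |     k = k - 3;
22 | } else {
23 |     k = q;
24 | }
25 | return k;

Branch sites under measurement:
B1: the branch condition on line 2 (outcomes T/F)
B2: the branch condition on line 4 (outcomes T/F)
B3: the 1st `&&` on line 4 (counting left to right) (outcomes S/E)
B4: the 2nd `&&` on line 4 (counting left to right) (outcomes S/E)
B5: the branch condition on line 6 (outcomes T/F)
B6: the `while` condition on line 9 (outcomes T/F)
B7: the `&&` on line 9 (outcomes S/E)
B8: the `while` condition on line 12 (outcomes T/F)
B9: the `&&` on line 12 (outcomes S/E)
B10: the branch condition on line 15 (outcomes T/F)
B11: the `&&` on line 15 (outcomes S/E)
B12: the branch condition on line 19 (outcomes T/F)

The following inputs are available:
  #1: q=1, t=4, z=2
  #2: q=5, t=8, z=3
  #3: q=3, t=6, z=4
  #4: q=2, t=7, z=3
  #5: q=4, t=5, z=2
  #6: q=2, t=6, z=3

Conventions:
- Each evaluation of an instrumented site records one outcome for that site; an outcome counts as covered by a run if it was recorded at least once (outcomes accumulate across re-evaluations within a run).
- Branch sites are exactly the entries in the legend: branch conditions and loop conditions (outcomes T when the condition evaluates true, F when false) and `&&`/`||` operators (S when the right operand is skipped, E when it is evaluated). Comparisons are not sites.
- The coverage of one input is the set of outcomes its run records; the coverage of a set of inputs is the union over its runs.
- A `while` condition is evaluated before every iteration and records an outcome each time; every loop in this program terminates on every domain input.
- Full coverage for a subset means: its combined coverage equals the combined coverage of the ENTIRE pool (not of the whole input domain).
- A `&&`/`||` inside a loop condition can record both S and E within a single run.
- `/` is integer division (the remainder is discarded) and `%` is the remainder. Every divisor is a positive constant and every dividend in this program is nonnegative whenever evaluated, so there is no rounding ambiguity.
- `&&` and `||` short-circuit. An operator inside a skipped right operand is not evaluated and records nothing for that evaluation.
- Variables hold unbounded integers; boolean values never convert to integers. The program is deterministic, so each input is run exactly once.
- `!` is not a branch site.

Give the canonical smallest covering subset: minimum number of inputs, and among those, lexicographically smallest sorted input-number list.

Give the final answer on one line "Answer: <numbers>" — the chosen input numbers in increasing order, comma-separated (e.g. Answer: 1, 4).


#1 (q=1, t=4, z=2) -> B1->T, B7->E, B6->T, B7->E, B6->F, B9->S, B8->F, B11->E, B10->F, B12->T; covered: B1=T, B6=T, B6=F, B7=E, B8=F, B9=S, B10=F, B11=E, B12=T
#2 (q=5, t=8, z=3) -> B1->T, B7->S, B6->F, B9->S, B8->F, B11->E, B10->F, B12->T; covered: B1=T, B6=F, B7=S, B8=F, B9=S, B10=F, B11=E, B12=T
#3 (q=3, t=6, z=4) -> B1->T, B7->E, B6->F, B9->S, B8->F, B11->E, B10->T, B12->T; covered: B1=T, B6=F, B7=E, B8=F, B9=S, B10=T, B11=E, B12=T
#4 (q=2, t=7, z=3) -> B1->T, B7->E, B6->F, B9->E, B8->T, B9->S, B8->F, B11->E, B10->F, B12->T; covered: B1=T, B6=F, B7=E, B8=T, B8=F, B9=S, B9=E, B10=F, B11=E, B12=T
#5 (q=4, t=5, z=2) -> B1->T, B7->S, B6->F, B9->S, B8->F, B11->E, B10->F, B12->T; covered: B1=T, B6=F, B7=S, B8=F, B9=S, B10=F, B11=E, B12=T
#6 (q=2, t=6, z=3) -> B1->T, B7->E, B6->F, B9->E, B8->T, B9->S, B8->F, B11->E, B10->F, B12->T; covered: B1=T, B6=F, B7=E, B8=T, B8=F, B9=S, B9=E, B10=F, B11=E, B12=T
union over all inputs: B1=T, B6=T, B6=F, B7=S, B7=E, B8=T, B8=F, B9=S, B9=E, B10=T, B10=F, B11=E, B12=T (13 outcomes)
every size-1 subset falls short of the 13 outcomes (best: 10/13)
every size-2 subset falls short of the 13 outcomes (best: 11/13)
every size-3 subset falls short of the 13 outcomes (best: 12/13)
inputs {1, 2, 3, 4} (size 4) cover everything; no size-4 subset with a lexicographically smaller index list covers all 13
Answer: 1, 2, 3, 4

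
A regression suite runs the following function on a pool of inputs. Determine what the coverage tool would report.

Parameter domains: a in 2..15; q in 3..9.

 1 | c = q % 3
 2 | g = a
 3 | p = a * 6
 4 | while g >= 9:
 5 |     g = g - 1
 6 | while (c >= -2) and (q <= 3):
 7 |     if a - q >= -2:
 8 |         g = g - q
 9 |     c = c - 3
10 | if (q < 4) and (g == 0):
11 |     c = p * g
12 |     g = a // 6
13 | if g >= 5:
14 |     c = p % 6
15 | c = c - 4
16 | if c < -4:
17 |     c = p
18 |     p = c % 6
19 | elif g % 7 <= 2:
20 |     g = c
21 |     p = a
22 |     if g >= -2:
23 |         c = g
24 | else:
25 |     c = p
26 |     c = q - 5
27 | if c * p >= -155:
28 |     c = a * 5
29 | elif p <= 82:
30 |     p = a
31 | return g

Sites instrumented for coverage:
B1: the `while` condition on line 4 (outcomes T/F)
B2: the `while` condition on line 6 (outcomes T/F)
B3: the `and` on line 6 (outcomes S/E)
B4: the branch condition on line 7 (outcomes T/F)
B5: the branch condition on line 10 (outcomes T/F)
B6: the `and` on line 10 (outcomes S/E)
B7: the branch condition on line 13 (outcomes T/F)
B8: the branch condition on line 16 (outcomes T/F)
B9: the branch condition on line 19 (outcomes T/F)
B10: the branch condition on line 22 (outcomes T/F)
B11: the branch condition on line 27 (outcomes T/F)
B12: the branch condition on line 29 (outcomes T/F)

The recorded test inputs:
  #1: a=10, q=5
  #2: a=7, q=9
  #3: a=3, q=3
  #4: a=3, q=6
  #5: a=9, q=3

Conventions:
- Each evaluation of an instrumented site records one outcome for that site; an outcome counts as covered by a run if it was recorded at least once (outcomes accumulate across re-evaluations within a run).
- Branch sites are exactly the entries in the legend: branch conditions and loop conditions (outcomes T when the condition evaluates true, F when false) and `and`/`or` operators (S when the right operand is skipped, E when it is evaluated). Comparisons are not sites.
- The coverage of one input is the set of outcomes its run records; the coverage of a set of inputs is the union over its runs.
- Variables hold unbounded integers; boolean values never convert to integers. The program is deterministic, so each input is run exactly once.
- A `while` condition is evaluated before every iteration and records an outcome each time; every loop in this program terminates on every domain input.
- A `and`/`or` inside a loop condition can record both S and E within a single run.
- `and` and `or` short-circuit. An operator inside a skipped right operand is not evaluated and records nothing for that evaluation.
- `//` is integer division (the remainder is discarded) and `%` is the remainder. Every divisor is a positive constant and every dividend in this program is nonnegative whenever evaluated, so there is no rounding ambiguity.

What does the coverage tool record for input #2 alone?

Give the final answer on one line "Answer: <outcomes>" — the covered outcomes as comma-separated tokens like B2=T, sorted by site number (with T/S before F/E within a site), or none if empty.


Simulating input #2 (a=7, q=9) step by step:
  B1->F, B3->E, B2->F, B6->S, B5->F, B7->T, B8->F, B9->T, B10->F, B11->T
distinct outcomes covered: B1=F, B2=F, B3=E, B5=F, B6=S, B7=T, B8=F, B9=T, B10=F, B11=T
Answer: B1=F, B2=F, B3=E, B5=F, B6=S, B7=T, B8=F, B9=T, B10=F, B11=T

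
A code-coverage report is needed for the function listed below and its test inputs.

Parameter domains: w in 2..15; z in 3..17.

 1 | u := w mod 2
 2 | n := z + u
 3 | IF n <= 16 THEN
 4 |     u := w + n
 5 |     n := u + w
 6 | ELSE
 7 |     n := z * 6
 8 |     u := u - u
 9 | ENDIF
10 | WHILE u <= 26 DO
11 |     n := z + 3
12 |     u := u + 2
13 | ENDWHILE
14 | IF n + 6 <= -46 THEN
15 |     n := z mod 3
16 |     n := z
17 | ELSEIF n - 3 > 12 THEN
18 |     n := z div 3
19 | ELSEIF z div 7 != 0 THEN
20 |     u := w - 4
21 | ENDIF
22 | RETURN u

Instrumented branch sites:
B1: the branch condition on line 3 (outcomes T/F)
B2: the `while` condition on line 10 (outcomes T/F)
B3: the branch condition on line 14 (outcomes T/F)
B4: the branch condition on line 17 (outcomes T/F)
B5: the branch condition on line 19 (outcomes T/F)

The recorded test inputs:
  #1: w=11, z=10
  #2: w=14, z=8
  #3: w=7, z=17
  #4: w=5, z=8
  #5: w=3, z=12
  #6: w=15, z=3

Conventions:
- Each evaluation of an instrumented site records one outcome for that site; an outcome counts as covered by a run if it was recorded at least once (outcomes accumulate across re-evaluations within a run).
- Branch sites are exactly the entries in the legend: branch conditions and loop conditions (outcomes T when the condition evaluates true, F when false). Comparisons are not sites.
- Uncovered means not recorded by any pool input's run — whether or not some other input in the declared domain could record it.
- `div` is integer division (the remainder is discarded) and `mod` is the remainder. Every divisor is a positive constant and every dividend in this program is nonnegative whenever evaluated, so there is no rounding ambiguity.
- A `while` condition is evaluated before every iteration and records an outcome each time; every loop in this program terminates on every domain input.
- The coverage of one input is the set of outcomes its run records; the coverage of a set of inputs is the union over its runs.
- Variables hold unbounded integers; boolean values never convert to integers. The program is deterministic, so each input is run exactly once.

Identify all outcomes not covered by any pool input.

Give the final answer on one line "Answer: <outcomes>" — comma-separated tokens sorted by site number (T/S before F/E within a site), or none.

run #1 (w=11, z=10) records B1=T, B2=T, B2=F, B3=F, B4=F, B5=T
run #2 (w=14, z=8) records B1=T, B2=T, B2=F, B3=F, B4=F, B5=T
run #3 (w=7, z=17) records B1=F, B2=T, B2=F, B3=F, B4=T
run #4 (w=5, z=8) records B1=T, B2=T, B2=F, B3=F, B4=F, B5=T
run #5 (w=3, z=12) records B1=T, B2=T, B2=F, B3=F, B4=F, B5=T
run #6 (w=15, z=3) records B1=T, B2=T, B2=F, B3=F, B4=F, B5=F
union over the pool: B1=T, B1=F, B2=T, B2=F, B3=F, B4=T, B4=F, B5=T, B5=F
uncovered (1 of 10): B3=T

Answer: B3=T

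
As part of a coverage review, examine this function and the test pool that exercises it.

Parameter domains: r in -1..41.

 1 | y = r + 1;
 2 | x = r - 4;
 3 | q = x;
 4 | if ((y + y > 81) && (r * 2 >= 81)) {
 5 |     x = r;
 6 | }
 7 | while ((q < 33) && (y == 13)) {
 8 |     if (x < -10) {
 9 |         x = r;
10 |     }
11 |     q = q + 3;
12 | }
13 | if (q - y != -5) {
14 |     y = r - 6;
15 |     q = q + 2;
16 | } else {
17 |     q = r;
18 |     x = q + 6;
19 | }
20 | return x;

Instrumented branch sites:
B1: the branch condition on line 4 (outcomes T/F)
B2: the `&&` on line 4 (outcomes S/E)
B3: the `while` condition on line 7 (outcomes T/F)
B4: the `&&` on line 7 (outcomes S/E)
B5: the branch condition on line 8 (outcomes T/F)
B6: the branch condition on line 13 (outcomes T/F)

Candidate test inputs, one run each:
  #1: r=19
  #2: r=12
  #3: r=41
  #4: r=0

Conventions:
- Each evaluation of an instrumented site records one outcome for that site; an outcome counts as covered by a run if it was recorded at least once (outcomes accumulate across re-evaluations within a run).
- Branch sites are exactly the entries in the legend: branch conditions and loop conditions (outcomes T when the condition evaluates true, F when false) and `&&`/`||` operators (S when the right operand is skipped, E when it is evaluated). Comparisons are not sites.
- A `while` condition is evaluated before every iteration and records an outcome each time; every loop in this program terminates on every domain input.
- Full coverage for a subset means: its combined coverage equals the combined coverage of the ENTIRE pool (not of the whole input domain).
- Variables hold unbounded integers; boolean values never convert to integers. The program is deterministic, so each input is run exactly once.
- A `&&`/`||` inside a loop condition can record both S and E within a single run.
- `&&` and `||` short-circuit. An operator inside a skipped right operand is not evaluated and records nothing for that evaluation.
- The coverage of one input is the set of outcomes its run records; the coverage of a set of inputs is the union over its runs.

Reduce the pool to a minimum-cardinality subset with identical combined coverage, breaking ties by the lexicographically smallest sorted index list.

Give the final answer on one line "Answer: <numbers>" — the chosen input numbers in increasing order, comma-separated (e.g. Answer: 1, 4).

input #1 (r=19): covers B1=F, B2=S, B3=F, B4=E, B6=F
input #2 (r=12): covers B1=F, B2=S, B3=T, B3=F, B4=S, B4=E, B5=F, B6=T
input #3 (r=41): covers B1=T, B2=E, B3=F, B4=S, B6=F
input #4 (r=0): covers B1=F, B2=S, B3=F, B4=E, B6=F
the full pool covers 11 outcomes: B1=T, B1=F, B2=S, B2=E, B3=T, B3=F, B4=S, B4=E, B5=F, B6=T, B6=F
no size-1 subset reaches all 11 outcomes (best union: 8/11)
inputs {2, 3} (size 2) cover everything; no size-2 subset with a lexicographically smaller index list covers all 11

Answer: 2, 3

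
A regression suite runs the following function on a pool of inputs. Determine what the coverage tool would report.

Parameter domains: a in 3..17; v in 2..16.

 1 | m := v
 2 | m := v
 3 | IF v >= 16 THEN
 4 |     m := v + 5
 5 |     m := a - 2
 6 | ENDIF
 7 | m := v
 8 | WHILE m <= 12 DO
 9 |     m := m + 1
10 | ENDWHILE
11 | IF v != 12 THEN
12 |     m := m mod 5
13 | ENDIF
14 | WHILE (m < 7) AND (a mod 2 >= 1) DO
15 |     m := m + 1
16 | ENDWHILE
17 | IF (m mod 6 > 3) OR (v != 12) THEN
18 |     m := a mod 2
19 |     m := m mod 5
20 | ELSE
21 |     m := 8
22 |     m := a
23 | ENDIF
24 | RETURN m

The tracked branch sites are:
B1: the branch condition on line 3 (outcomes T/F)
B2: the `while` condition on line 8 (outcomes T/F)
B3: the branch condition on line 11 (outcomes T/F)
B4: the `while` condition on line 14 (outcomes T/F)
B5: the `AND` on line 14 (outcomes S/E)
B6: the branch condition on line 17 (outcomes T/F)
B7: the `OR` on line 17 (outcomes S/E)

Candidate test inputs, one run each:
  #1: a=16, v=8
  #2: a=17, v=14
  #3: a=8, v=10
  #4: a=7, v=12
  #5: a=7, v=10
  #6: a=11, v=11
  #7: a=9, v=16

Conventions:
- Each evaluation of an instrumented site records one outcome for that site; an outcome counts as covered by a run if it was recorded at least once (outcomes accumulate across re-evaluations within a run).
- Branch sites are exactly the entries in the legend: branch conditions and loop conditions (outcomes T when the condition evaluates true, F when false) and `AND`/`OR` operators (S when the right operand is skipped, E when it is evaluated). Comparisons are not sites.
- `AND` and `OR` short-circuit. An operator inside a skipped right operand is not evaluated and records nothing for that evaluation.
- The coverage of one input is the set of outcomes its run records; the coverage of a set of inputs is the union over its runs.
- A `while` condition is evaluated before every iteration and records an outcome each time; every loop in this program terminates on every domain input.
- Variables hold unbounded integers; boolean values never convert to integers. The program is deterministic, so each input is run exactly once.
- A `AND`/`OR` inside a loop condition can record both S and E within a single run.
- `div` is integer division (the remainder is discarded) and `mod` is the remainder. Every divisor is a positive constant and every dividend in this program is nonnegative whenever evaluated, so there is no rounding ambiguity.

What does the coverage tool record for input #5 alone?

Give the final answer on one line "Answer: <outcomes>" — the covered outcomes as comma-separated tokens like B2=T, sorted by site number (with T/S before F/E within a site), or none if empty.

Simulating input #5 (a=7, v=10) step by step:
  B1->F, B2->T, B2->T, B2->T, B2->F, B3->T, B5->E, B4->T, B5->E, B4->T
  B5->E, B4->T, B5->E, B4->T, B5->S, B4->F, B7->E, B6->T
distinct outcomes covered: B1=F, B2=T, B2=F, B3=T, B4=T, B4=F, B5=S, B5=E, B6=T, B7=E

Answer: B1=F, B2=T, B2=F, B3=T, B4=T, B4=F, B5=S, B5=E, B6=T, B7=E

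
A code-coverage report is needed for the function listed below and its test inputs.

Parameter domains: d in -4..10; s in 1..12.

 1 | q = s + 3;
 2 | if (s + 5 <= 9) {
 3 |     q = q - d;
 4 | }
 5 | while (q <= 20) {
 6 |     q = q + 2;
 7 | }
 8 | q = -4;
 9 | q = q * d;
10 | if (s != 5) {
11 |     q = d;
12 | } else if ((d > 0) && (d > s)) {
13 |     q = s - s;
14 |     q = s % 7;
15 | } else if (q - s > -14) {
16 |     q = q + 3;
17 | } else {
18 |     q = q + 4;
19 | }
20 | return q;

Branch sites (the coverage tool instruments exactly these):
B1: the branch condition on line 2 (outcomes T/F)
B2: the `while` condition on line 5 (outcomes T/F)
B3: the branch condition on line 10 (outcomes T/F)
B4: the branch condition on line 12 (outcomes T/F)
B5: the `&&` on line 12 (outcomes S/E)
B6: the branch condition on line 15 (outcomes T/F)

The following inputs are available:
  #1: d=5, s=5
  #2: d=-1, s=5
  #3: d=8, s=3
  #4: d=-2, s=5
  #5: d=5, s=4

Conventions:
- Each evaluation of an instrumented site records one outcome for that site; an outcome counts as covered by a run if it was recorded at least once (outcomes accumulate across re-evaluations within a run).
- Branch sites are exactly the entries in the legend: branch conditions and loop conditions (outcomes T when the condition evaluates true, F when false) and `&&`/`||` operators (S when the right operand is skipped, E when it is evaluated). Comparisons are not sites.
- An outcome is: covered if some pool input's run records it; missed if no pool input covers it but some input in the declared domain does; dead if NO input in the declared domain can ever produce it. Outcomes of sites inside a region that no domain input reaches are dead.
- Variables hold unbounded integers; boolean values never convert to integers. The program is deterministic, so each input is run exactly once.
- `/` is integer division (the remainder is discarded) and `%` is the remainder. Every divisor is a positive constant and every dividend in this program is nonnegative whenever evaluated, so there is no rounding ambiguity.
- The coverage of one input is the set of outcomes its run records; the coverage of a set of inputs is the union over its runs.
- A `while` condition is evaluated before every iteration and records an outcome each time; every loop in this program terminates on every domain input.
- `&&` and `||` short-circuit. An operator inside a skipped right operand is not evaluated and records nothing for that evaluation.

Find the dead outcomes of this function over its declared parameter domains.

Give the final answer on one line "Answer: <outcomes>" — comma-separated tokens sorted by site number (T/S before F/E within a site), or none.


checking every outcome against all 180 domain inputs:
  reachable outcomes have witnesses, e.g. B1=T (e.g. d=-4, s=1), B1=F (e.g. d=-4, s=5), B2=T (e.g. d=-4, s=1), B2=F (e.g. d=-4, s=1)
Answer: none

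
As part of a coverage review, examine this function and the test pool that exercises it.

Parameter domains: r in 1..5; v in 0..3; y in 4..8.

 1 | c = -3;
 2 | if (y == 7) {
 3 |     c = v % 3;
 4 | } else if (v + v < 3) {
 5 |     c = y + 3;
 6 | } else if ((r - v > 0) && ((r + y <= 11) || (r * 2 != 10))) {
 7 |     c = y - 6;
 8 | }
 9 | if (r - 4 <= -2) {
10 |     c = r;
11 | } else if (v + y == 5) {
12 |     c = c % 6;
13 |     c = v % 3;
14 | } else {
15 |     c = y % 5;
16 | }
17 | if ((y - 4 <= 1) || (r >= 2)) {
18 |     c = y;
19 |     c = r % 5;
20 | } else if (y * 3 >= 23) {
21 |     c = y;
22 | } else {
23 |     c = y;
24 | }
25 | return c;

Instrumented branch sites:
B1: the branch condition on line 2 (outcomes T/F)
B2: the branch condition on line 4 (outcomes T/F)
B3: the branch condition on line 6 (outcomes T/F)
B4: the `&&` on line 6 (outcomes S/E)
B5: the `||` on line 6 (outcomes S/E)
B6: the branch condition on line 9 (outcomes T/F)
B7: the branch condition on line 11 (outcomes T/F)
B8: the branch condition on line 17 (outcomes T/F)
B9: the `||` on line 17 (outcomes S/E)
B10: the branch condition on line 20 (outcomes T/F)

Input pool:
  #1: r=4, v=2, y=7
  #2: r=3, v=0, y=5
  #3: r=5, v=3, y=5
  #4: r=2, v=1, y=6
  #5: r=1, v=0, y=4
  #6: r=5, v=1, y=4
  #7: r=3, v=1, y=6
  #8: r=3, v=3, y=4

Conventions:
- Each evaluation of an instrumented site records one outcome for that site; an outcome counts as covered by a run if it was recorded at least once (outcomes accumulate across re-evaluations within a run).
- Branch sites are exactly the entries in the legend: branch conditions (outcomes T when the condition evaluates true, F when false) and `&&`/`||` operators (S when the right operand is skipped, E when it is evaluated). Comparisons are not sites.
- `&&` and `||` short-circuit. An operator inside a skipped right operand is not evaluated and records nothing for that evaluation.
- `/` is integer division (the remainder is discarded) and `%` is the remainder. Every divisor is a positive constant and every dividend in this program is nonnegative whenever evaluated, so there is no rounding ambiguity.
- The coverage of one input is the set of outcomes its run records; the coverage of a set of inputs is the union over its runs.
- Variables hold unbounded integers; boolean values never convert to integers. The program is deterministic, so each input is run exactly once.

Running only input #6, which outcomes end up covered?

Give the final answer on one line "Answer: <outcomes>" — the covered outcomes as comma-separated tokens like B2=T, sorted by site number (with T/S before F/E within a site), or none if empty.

Event log for input #6 (r=5, v=1, y=4):
  B1->F, B2->T, B6->F, B7->T, B9->S, B8->T
as a set, this run covers: B1=F, B2=T, B6=F, B7=T, B8=T, B9=S

Answer: B1=F, B2=T, B6=F, B7=T, B8=T, B9=S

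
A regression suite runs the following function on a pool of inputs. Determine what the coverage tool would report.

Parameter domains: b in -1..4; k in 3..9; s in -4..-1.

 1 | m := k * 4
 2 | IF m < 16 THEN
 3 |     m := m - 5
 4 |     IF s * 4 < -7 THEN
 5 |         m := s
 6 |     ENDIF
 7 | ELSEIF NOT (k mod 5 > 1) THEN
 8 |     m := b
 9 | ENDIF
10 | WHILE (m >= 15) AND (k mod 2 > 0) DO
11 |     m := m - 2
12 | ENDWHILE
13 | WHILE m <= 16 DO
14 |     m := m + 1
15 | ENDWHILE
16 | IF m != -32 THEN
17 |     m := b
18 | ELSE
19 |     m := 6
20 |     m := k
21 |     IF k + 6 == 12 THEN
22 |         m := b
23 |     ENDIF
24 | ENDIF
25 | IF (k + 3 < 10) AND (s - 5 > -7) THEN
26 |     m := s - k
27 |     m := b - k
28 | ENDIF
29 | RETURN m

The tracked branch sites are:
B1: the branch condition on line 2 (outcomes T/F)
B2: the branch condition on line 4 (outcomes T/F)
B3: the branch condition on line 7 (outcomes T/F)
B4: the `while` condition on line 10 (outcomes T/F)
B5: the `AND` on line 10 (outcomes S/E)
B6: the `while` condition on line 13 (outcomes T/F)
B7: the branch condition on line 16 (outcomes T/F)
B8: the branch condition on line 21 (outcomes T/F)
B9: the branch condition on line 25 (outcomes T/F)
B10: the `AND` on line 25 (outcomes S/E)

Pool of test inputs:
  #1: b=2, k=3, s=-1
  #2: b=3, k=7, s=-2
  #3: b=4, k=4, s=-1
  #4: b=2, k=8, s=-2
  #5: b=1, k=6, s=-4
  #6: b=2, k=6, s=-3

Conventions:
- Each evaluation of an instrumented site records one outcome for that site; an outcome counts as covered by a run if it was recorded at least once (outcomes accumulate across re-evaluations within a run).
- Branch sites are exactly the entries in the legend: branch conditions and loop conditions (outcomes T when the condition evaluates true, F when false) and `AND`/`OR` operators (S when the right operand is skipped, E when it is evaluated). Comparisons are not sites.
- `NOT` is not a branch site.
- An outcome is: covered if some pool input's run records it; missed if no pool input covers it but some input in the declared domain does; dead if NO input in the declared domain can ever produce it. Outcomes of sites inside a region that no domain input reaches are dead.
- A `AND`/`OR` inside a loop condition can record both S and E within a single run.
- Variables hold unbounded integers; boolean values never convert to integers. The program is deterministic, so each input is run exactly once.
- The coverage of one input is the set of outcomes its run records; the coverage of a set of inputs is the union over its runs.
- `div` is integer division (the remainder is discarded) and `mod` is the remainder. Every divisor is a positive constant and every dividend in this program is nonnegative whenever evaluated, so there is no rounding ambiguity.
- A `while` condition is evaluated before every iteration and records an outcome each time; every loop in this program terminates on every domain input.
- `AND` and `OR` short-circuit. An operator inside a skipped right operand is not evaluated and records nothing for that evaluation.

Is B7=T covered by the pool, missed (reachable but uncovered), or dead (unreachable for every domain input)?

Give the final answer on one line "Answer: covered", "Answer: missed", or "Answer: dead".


B7=T is recorded by pool input(s) 1, 2, 3, 4, 5, 6 -> covered
Answer: covered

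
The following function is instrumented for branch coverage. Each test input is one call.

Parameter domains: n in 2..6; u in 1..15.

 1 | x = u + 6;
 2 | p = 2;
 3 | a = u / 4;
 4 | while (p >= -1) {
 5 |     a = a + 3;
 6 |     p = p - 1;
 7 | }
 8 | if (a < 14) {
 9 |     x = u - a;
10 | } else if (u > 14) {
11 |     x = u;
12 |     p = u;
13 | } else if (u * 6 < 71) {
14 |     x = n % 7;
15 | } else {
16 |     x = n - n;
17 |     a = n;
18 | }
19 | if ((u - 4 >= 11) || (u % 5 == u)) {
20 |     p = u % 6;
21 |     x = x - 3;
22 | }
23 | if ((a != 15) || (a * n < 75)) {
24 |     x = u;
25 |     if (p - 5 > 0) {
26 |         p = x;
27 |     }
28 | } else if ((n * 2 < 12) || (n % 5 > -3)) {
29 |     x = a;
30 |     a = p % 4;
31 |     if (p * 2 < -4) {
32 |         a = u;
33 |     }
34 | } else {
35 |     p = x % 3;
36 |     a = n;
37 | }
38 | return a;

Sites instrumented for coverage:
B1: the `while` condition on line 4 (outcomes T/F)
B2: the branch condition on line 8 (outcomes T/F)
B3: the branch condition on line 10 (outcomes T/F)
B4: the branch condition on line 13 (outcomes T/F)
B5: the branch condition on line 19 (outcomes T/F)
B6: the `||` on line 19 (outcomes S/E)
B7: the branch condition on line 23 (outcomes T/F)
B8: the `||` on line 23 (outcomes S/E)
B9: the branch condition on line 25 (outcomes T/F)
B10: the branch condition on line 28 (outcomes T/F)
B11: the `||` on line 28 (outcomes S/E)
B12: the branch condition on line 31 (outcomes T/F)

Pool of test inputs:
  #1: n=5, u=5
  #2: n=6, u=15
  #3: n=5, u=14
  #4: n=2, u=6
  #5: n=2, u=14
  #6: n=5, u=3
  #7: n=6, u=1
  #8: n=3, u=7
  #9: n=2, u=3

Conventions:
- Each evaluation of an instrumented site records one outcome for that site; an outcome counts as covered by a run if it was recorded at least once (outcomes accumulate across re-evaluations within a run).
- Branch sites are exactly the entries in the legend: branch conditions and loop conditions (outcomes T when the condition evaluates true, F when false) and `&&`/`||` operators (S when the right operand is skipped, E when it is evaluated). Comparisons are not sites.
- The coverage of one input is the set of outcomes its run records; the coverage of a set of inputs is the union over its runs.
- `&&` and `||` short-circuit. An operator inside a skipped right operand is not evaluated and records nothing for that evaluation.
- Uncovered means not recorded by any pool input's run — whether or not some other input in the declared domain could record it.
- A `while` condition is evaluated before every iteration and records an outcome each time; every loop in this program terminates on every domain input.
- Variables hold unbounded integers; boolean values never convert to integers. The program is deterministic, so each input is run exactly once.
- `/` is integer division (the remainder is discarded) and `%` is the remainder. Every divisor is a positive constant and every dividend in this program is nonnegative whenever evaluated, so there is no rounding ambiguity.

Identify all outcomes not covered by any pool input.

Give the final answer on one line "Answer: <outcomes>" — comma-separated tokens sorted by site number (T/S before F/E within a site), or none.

input #1, n=5, u=5: outcomes B1=T, B1=F, B2=T, B5=F, B6=E, B7=T, B8=S, B9=F
input #2, n=6, u=15: outcomes B1=T, B1=F, B2=F, B3=T, B5=T, B6=S, B7=F, B8=E, B10=T, B11=E, B12=F
input #3, n=5, u=14: outcomes B1=T, B1=F, B2=F, B3=F, B4=F, B5=F, B6=E, B7=T, B8=S, B9=F
input #4, n=2, u=6: outcomes B1=T, B1=F, B2=T, B5=F, B6=E, B7=T, B8=S, B9=F
input #5, n=2, u=14: outcomes B1=T, B1=F, B2=F, B3=F, B4=F, B5=F, B6=E, B7=T, B8=S, B9=F
input #6, n=5, u=3: outcomes B1=T, B1=F, B2=T, B5=T, B6=E, B7=T, B8=S, B9=F
input #7, n=6, u=1: outcomes B1=T, B1=F, B2=T, B5=T, B6=E, B7=T, B8=S, B9=F
input #8, n=3, u=7: outcomes B1=T, B1=F, B2=T, B5=F, B6=E, B7=T, B8=S, B9=F
input #9, n=2, u=3: outcomes B1=T, B1=F, B2=T, B5=T, B6=E, B7=T, B8=S, B9=F
union over the pool: B1=T, B1=F, B2=T, B2=F, B3=T, B3=F, B4=F, B5=T, B5=F, B6=S, B6=E, B7=T, B7=F, B8=S, B8=E, B9=F, B10=T, B11=E, B12=F
uncovered (5 of 24): B4=T, B9=T, B10=F, B11=S, B12=T

Answer: B4=T, B9=T, B10=F, B11=S, B12=T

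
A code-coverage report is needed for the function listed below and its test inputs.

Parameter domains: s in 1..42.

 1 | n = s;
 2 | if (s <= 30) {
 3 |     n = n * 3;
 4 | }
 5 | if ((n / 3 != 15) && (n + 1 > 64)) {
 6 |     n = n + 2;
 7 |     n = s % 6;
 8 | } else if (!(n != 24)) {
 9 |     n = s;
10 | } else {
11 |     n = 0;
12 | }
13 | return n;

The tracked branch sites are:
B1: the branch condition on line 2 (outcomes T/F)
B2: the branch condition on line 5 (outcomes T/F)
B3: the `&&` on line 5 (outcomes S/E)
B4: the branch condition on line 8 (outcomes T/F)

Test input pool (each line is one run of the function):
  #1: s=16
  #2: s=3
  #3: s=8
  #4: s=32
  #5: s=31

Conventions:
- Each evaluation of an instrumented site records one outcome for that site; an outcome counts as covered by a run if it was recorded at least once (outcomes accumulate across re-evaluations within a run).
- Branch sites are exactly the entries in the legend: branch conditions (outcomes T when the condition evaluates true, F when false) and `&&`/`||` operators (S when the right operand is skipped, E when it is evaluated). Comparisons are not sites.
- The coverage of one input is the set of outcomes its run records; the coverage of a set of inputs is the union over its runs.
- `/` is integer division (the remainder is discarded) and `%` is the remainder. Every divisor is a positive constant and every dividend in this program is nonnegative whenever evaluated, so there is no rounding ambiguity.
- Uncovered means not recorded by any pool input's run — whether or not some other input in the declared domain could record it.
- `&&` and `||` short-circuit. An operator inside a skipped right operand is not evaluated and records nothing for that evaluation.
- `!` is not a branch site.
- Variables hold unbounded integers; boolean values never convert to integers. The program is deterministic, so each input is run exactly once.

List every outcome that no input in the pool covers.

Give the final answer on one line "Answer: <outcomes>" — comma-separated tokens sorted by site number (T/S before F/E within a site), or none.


input #1 (s=16): events B1->T, B3->E, B2->F, B4->F; covers B1=T, B2=F, B3=E, B4=F
input #2 (s=3): events B1->T, B3->E, B2->F, B4->F; covers B1=T, B2=F, B3=E, B4=F
input #3 (s=8): events B1->T, B3->E, B2->F, B4->T; covers B1=T, B2=F, B3=E, B4=T
input #4 (s=32): events B1->F, B3->E, B2->F, B4->F; covers B1=F, B2=F, B3=E, B4=F
input #5 (s=31): events B1->F, B3->E, B2->F, B4->F; covers B1=F, B2=F, B3=E, B4=F
union over the pool: B1=T, B1=F, B2=F, B3=E, B4=T, B4=F
uncovered (2 of 8): B2=T, B3=S
Answer: B2=T, B3=S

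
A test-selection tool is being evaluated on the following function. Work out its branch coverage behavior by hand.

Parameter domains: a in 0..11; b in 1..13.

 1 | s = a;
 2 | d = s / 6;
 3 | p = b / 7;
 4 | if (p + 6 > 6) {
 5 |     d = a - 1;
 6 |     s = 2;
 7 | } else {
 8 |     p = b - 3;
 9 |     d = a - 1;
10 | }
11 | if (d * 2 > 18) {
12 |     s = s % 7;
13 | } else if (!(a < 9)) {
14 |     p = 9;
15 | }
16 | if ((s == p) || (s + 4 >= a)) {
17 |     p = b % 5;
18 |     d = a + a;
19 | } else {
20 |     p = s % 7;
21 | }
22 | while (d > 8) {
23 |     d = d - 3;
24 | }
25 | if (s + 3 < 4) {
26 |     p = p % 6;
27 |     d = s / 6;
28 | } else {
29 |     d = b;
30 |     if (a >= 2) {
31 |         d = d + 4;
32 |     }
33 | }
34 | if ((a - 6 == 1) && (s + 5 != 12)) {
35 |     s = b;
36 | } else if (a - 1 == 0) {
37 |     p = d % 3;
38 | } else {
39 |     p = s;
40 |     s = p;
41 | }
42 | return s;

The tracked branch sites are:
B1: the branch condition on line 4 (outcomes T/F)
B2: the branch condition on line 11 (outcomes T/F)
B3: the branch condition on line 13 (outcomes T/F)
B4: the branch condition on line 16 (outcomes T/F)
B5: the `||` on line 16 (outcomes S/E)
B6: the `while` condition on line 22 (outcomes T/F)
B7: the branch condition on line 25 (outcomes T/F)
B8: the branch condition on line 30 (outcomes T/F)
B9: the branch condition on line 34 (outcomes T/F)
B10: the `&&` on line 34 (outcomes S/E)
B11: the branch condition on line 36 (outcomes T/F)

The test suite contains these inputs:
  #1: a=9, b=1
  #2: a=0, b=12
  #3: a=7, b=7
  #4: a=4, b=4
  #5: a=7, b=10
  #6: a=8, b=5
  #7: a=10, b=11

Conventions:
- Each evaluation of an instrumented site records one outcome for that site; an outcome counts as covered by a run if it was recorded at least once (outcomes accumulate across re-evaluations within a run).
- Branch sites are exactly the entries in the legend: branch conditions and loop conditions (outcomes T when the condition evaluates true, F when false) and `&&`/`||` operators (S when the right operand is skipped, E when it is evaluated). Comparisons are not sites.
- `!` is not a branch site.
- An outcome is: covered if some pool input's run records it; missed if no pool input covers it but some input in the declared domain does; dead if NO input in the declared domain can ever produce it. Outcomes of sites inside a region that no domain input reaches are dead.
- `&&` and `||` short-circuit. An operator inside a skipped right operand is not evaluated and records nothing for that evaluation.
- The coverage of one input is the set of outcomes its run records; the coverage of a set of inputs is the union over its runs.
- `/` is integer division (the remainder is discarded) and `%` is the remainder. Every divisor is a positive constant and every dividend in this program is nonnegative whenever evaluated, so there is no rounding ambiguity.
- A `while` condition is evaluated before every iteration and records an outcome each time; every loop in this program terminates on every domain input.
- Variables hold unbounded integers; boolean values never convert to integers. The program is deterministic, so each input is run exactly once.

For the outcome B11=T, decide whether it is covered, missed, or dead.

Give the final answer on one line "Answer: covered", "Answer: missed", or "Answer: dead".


no pool input records B11=T
but domain input (a=1, b=1) does record it -> reachable, so missed
Answer: missed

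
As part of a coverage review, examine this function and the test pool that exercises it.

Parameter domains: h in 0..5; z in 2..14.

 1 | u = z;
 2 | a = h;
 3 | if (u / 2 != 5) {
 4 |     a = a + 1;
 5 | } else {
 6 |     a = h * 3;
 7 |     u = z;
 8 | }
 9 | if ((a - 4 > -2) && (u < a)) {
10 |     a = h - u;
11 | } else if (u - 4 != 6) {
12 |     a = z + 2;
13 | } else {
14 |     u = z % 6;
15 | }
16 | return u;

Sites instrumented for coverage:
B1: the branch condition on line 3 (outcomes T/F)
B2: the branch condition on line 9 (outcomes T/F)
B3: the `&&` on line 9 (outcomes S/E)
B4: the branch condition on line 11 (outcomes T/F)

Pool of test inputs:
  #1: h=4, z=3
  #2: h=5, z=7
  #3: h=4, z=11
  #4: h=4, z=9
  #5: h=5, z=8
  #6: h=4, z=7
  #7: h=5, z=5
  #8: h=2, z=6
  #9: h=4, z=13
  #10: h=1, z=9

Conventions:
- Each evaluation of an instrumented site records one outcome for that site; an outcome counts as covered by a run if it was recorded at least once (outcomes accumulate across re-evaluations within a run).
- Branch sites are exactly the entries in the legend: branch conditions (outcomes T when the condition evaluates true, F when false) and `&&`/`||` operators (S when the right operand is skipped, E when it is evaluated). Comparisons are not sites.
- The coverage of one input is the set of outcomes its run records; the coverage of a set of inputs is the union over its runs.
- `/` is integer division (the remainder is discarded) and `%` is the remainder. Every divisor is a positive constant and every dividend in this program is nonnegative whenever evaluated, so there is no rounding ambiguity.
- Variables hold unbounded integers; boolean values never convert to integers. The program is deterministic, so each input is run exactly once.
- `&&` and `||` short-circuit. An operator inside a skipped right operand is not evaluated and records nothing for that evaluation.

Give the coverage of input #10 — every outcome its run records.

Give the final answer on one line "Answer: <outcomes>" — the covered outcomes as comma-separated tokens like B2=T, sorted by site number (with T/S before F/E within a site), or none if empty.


Simulating input #10 (h=1, z=9) step by step:
  B1->T, B3->S, B2->F, B4->T
as a set, this run covers: B1=T, B2=F, B3=S, B4=T
Answer: B1=T, B2=F, B3=S, B4=T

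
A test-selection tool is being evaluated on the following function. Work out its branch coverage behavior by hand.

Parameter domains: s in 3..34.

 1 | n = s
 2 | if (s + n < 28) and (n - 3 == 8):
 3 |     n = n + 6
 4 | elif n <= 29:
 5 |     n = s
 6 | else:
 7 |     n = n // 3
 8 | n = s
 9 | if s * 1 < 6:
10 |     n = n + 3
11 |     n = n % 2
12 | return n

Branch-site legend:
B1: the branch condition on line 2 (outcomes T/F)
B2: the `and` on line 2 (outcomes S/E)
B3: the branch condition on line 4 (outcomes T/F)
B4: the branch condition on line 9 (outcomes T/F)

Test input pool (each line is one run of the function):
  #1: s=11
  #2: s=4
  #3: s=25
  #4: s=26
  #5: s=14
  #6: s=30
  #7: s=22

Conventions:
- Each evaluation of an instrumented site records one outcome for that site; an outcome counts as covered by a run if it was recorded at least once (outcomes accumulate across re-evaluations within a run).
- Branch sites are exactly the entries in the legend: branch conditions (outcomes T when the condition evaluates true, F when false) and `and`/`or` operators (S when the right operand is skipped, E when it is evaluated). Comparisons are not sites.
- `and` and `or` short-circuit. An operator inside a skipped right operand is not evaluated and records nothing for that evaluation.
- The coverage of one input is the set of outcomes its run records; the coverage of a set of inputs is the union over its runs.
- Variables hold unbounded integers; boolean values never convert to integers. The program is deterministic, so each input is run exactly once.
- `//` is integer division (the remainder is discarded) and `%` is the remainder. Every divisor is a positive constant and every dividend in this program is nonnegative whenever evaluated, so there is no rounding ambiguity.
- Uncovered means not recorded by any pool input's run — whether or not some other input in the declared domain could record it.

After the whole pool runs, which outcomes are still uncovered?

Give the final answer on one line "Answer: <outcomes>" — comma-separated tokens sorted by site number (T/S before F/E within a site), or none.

test 1 (s=11) fires B2->E, B1->T, B4->F; hits B1=T, B2=E, B4=F
test 2 (s=4) fires B2->E, B1->F, B3->T, B4->T; hits B1=F, B2=E, B3=T, B4=T
test 3 (s=25) fires B2->S, B1->F, B3->T, B4->F; hits B1=F, B2=S, B3=T, B4=F
test 4 (s=26) fires B2->S, B1->F, B3->T, B4->F; hits B1=F, B2=S, B3=T, B4=F
test 5 (s=14) fires B2->S, B1->F, B3->T, B4->F; hits B1=F, B2=S, B3=T, B4=F
test 6 (s=30) fires B2->S, B1->F, B3->F, B4->F; hits B1=F, B2=S, B3=F, B4=F
test 7 (s=22) fires B2->S, B1->F, B3->T, B4->F; hits B1=F, B2=S, B3=T, B4=F
union over the pool: B1=T, B1=F, B2=S, B2=E, B3=T, B3=F, B4=T, B4=F
uncovered (0 of 8): none

Answer: none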